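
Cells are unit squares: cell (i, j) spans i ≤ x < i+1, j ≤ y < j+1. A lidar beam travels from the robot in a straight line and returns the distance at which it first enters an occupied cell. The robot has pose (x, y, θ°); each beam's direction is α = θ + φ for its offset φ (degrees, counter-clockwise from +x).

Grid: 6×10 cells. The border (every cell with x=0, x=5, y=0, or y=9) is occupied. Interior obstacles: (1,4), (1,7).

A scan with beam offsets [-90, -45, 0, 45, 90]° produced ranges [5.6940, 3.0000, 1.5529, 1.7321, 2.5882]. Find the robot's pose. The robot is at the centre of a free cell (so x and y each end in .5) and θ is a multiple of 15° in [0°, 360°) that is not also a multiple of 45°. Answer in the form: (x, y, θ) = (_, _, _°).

(x, y, θ) = (3.5, 6.5, 345°)

Candidates: 30 free-cell centres × 16 headings = 480 poses. Raycast each; keep the one whose scan matches to 4 dp.
  (3.5, 8.5, 15°): beam 1 = 5.7956 ≠ 5.6940 ✗
  (2.5, 8.5, 255°): beam 1 = 1.5529 ≠ 5.6940 ✗
  (1.5, 5.5, 345°): beam 1 = 0.5176 ≠ 5.6940 ✗
  (3.5, 2.5, 195°): beam 1 = 6.7293 ≠ 5.6940 ✗
  (3.5, 3.5, 255°): beam 1 = 1.9319 ≠ 5.6940 ✗
  …
  (3.5, 6.5, 345°): r_1=5.6940, r_2=3.0000, r_3=1.5529, r_4=1.7321, r_5=2.5882 — all match ✓
Only this pose fits every beam.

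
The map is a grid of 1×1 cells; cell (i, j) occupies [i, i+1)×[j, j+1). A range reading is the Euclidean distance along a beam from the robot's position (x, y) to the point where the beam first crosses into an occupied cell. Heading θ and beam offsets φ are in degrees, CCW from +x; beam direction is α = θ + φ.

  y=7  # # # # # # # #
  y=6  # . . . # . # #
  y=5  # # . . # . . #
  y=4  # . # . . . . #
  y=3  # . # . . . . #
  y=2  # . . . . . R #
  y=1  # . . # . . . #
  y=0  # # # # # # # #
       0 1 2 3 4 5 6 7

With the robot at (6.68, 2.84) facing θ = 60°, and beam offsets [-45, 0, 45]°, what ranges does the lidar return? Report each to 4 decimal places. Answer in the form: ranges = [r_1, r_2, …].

ranges = [0.3313, 0.6400, 4.3067]

beam 1: φ=-45°, α=15°
  cosα=0.9659 sinα=0.2588 | (6,2) | tMaxX 0.3313 tMaxY 0.6182 | tΔX 1.0353 tΔY 3.8637
    t=0.3313 [x] (7,2) — stop
  → r_1 = 0.3313
beam 2: φ=0°, α=60°
  cosα=0.5000 sinα=0.8660 | (6,2) | tMaxX 0.6400 tMaxY 0.1848 | tΔX 2.0000 tΔY 1.1547
    t=0.1848 [y] (6,3)
    t=0.6400 [x] (7,3) — stop
  → r_2 = 0.6400
beam 3: φ=45°, α=105°
  cosα=-0.2588 sinα=0.9659 | (6,2) | tMaxX 2.6273 tMaxY 0.1656 | tΔX 3.8637 tΔY 1.0353
    t=0.1656 [y] (6,3)
    t=1.2009 [y] (6,4)
    t=2.2362 [y] (6,5)
    t=2.6273 [x] (5,5)
    t=3.2715 [y] (5,6)
    t=4.3067 [y] (5,7) — stop
  → r_3 = 4.3067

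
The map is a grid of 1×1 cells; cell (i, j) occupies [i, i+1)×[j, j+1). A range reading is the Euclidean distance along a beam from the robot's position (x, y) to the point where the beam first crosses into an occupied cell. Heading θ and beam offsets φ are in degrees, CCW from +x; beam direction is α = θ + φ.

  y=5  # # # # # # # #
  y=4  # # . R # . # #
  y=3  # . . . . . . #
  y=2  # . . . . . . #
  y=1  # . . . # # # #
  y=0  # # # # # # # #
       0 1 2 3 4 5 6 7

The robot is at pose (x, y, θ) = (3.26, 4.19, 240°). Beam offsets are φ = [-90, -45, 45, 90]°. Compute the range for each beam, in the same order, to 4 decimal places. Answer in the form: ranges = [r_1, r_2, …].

beam 1: φ=-90°, α=150°
  dir = (cos 150°, sin 150°) = (-0.8660, 0.5000); from cell (3,4)
  next x-line at t=0.3002, next y-line at t=1.6200; Δt_x=1.1547, Δt_y=2.0000
    x: enter (2,4) at t=0.3002
    x: enter (1,4) at t=1.4549 ← occupied
  → r_1 = 1.4549
beam 2: φ=-45°, α=195°
  dir = (cos 195°, sin 195°) = (-0.9659, -0.2588); from cell (3,4)
  next x-line at t=0.2692, next y-line at t=0.7341; Δt_x=1.0353, Δt_y=3.8637
    x: enter (2,4) at t=0.2692
    y: enter (2,3) at t=0.7341
    x: enter (1,3) at t=1.3044
    x: enter (0,3) at t=2.3397 ← occupied
  → r_2 = 2.3397
beam 3: φ=45°, α=285°
  dir = (cos 285°, sin 285°) = (0.2588, -0.9659); from cell (3,4)
  next x-line at t=2.8591, next y-line at t=0.1967; Δt_x=3.8637, Δt_y=1.0353
    y: enter (3,3) at t=0.1967
    y: enter (3,2) at t=1.2320
    y: enter (3,1) at t=2.2673
    x: enter (4,1) at t=2.8591 ← occupied
  → r_3 = 2.8591
beam 4: φ=90°, α=330°
  dir = (cos 330°, sin 330°) = (0.8660, -0.5000); from cell (3,4)
  next x-line at t=0.8545, next y-line at t=0.3800; Δt_x=1.1547, Δt_y=2.0000
    y: enter (3,3) at t=0.3800
    x: enter (4,3) at t=0.8545
    x: enter (5,3) at t=2.0092
    y: enter (5,2) at t=2.3800
    x: enter (6,2) at t=3.1639
    x: enter (7,2) at t=4.3186 ← occupied
  → r_4 = 4.3186

ranges = [1.4549, 2.3397, 2.8591, 4.3186]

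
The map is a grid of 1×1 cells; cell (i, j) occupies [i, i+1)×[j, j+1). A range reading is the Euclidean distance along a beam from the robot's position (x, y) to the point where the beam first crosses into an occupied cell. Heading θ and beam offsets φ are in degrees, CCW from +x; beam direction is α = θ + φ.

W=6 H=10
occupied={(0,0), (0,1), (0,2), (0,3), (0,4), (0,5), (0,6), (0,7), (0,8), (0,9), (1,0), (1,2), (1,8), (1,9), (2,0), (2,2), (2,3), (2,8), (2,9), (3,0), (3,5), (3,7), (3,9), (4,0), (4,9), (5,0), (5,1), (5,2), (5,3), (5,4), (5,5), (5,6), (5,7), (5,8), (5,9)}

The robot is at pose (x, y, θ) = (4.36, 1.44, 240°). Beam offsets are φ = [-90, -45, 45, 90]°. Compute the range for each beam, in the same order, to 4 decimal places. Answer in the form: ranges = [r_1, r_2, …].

beam 1: φ=-90°, α=150°
  d=(-0.8660,0.5000)  start (4,1)  tX=0.4157 tY=1.1200  stride 1/|dx|=1.1547 1/|dy|=2.0000
    cross x-line → (3,1), t=0.4157
    cross y-line → (3,2), t=1.1200
    cross x-line → (2,2), t=1.5704 (wall)
  → r_1 = 1.5704
beam 2: φ=-45°, α=195°
  d=(-0.9659,-0.2588)  start (4,1)  tX=0.3727 tY=1.7000  stride 1/|dx|=1.0353 1/|dy|=3.8637
    cross x-line → (3,1), t=0.3727
    cross x-line → (2,1), t=1.4080
    cross y-line → (2,0), t=1.7000 (wall)
  → r_2 = 1.7000
beam 3: φ=45°, α=285°
  d=(0.2588,-0.9659)  start (4,1)  tX=2.4728 tY=0.4555  stride 1/|dx|=3.8637 1/|dy|=1.0353
    cross y-line → (4,0), t=0.4555 (wall)
  → r_3 = 0.4555
beam 4: φ=90°, α=330°
  d=(0.8660,-0.5000)  start (4,1)  tX=0.7390 tY=0.8800  stride 1/|dx|=1.1547 1/|dy|=2.0000
    cross x-line → (5,1), t=0.7390 (wall)
  → r_4 = 0.7390

ranges = [1.5704, 1.7000, 0.4555, 0.7390]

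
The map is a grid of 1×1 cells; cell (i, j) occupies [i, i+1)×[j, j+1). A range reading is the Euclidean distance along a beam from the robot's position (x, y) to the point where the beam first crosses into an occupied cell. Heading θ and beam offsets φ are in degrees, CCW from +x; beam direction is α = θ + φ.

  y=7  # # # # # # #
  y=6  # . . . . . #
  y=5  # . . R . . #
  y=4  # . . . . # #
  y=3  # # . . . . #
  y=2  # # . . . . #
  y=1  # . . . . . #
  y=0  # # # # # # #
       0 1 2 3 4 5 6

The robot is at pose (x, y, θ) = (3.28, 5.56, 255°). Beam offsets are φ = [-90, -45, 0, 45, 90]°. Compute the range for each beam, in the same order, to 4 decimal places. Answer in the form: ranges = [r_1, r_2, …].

ranges = [2.3604, 2.6327, 4.7209, 5.2654, 2.1637]

beam 1: φ=-90°, α=165°
  cosα=-0.9659 sinα=0.2588 | (3,5) | tMaxX 0.2899 tMaxY 1.7000 | tΔX 1.0353 tΔY 3.8637
    t=0.2899 [x] (2,5)
    t=1.3252 [x] (1,5)
    t=1.7000 [y] (1,6)
    t=2.3604 [x] (0,6) — stop
  → r_1 = 2.3604
beam 2: φ=-45°, α=210°
  cosα=-0.8660 sinα=-0.5000 | (3,5) | tMaxX 0.3233 tMaxY 1.1200 | tΔX 1.1547 tΔY 2.0000
    t=0.3233 [x] (2,5)
    t=1.1200 [y] (2,4)
    t=1.4780 [x] (1,4)
    t=2.6327 [x] (0,4) — stop
  → r_2 = 2.6327
beam 3: φ=0°, α=255°
  cosα=-0.2588 sinα=-0.9659 | (3,5) | tMaxX 1.0818 tMaxY 0.5798 | tΔX 3.8637 tΔY 1.0353
    t=0.5798 [y] (3,4)
    t=1.0818 [x] (2,4)
    t=1.6150 [y] (2,3)
    t=2.6503 [y] (2,2)
    t=3.6856 [y] (2,1)
    t=4.7209 [y] (2,0) — stop
  → r_3 = 4.7209
beam 4: φ=45°, α=300°
  cosα=0.5000 sinα=-0.8660 | (3,5) | tMaxX 1.4400 tMaxY 0.6466 | tΔX 2.0000 tΔY 1.1547
    t=0.6466 [y] (3,4)
    t=1.4400 [x] (4,4)
    t=1.8013 [y] (4,3)
    t=2.9560 [y] (4,2)
    t=3.4400 [x] (5,2)
    t=4.1107 [y] (5,1)
    t=5.2654 [y] (5,0) — stop
  → r_4 = 5.2654
beam 5: φ=90°, α=345°
  cosα=0.9659 sinα=-0.2588 | (3,5) | tMaxX 0.7454 tMaxY 2.1637 | tΔX 1.0353 tΔY 3.8637
    t=0.7454 [x] (4,5)
    t=1.7807 [x] (5,5)
    t=2.1637 [y] (5,4) — stop
  → r_5 = 2.1637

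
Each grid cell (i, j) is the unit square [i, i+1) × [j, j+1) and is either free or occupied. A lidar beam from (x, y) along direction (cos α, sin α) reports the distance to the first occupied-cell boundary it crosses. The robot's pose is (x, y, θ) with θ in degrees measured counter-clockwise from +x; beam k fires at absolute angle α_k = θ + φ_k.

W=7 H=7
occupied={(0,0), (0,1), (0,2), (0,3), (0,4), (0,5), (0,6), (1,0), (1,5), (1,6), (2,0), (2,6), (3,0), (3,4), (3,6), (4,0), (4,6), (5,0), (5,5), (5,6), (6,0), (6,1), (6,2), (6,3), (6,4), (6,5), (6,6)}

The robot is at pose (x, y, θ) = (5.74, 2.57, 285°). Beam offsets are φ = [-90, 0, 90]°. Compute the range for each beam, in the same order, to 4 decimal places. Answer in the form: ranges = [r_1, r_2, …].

ranges = [4.9072, 1.0046, 0.2692]

beam 1: φ=-90°, α=195°
  d=(-0.9659,-0.2588)  start (5,2)  tX=0.7661 tY=2.2023  stride 1/|dx|=1.0353 1/|dy|=3.8637
    cross x-line → (4,2), t=0.7661
    cross x-line → (3,2), t=1.8014
    cross y-line → (3,1), t=2.2023
    cross x-line → (2,1), t=2.8367
    cross x-line → (1,1), t=3.8719
    cross x-line → (0,1), t=4.9072 (wall)
  → r_1 = 4.9072
beam 2: φ=0°, α=285°
  d=(0.2588,-0.9659)  start (5,2)  tX=1.0046 tY=0.5901  stride 1/|dx|=3.8637 1/|dy|=1.0353
    cross y-line → (5,1), t=0.5901
    cross x-line → (6,1), t=1.0046 (wall)
  → r_2 = 1.0046
beam 3: φ=90°, α=15°
  d=(0.9659,0.2588)  start (5,2)  tX=0.2692 tY=1.6614  stride 1/|dx|=1.0353 1/|dy|=3.8637
    cross x-line → (6,2), t=0.2692 (wall)
  → r_3 = 0.2692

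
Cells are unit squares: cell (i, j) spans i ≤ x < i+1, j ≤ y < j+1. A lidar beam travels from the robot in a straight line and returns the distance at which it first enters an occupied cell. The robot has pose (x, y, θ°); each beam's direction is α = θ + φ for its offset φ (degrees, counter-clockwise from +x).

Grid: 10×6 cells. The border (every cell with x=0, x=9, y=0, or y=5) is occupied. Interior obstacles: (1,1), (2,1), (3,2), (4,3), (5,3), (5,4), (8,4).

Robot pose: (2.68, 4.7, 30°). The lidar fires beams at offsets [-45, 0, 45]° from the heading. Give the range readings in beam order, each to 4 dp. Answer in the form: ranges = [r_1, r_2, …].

ranges = [2.4018, 0.6000, 0.3106]

beam 1: φ=-45°, α=345°
  direction (0.9659, -0.2588); cell (2,4); t to first gridline: x 0.3313, y 2.7046 (then +1.0353 / +3.8637)
    (3,4) via x @ 0.3313
    (4,4) via x @ 1.3666
    (5,4) via x @ 2.4018  # hit
  → r_1 = 2.4018
beam 2: φ=0°, α=30°
  direction (0.8660, 0.5000); cell (2,4); t to first gridline: x 0.3695, y 0.6000 (then +1.1547 / +2.0000)
    (3,4) via x @ 0.3695
    (3,5) via y @ 0.6000  # hit
  → r_2 = 0.6000
beam 3: φ=45°, α=75°
  direction (0.2588, 0.9659); cell (2,4); t to first gridline: x 1.2364, y 0.3106 (then +3.8637 / +1.0353)
    (2,5) via y @ 0.3106  # hit
  → r_3 = 0.3106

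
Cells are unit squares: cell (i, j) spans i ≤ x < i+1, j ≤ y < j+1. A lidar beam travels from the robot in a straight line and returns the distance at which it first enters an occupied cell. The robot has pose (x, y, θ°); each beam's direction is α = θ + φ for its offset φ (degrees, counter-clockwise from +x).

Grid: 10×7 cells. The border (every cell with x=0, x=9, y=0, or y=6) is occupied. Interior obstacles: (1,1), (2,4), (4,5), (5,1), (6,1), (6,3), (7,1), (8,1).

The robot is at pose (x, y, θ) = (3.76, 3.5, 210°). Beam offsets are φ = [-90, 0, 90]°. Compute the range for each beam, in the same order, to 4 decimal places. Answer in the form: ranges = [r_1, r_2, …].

beam 1: φ=-90°, α=120°
  d=(-0.5000,0.8660)  start (3,3)  tX=1.5200 tY=0.5774  stride 1/|dx|=2.0000 1/|dy|=1.1547
    cross y-line → (3,4), t=0.5774
    cross x-line → (2,4), t=1.5200 (wall)
  → r_1 = 1.5200
beam 2: φ=0°, α=210°
  d=(-0.8660,-0.5000)  start (3,3)  tX=0.8776 tY=1.0000  stride 1/|dx|=1.1547 1/|dy|=2.0000
    cross x-line → (2,3), t=0.8776
    cross y-line → (2,2), t=1.0000
    cross x-line → (1,2), t=2.0323
    cross y-line → (1,1), t=3.0000 (wall)
  → r_2 = 3.0000
beam 3: φ=90°, α=300°
  d=(0.5000,-0.8660)  start (3,3)  tX=0.4800 tY=0.5774  stride 1/|dx|=2.0000 1/|dy|=1.1547
    cross x-line → (4,3), t=0.4800
    cross y-line → (4,2), t=0.5774
    cross y-line → (4,1), t=1.7321
    cross x-line → (5,1), t=2.4800 (wall)
  → r_3 = 2.4800

ranges = [1.5200, 3.0000, 2.4800]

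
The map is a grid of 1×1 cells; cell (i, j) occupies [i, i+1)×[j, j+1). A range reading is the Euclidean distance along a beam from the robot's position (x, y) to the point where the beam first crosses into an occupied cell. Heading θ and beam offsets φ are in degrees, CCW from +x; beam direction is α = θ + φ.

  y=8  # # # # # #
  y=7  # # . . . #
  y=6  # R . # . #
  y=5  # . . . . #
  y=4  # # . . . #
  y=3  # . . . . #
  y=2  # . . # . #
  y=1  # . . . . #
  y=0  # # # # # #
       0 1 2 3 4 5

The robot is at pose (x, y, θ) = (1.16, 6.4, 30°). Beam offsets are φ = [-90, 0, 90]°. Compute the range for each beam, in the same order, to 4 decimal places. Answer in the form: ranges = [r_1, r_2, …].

beam 1: φ=-90°, α=300°
  cosα=0.5000 sinα=-0.8660 | (1,6) | tMaxX 1.6800 tMaxY 0.4619 | tΔX 2.0000 tΔY 1.1547
    t=0.4619 [y] (1,5)
    t=1.6166 [y] (1,4) — stop
  → r_1 = 1.6166
beam 2: φ=0°, α=30°
  cosα=0.8660 sinα=0.5000 | (1,6) | tMaxX 0.9699 tMaxY 1.2000 | tΔX 1.1547 tΔY 2.0000
    t=0.9699 [x] (2,6)
    t=1.2000 [y] (2,7)
    t=2.1246 [x] (3,7)
    t=3.2000 [y] (3,8) — stop
  → r_2 = 3.2000
beam 3: φ=90°, α=120°
  cosα=-0.5000 sinα=0.8660 | (1,6) | tMaxX 0.3200 tMaxY 0.6928 | tΔX 2.0000 tΔY 1.1547
    t=0.3200 [x] (0,6) — stop
  → r_3 = 0.3200

ranges = [1.6166, 3.2000, 0.3200]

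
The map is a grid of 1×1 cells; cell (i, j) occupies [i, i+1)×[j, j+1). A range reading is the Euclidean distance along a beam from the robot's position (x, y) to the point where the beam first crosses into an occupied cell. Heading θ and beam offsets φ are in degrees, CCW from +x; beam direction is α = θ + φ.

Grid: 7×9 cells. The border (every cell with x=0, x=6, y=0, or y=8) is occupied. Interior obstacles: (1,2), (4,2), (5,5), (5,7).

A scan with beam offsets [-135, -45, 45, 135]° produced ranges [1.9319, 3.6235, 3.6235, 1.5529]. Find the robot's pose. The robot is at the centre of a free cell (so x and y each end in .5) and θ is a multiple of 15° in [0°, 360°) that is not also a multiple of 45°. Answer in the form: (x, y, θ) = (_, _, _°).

(x, y, θ) = (2.5, 4.5, 30°)

Candidates: 31 free-cell centres × 16 headings = 496 poses. Raycast each; keep the one whose scan matches to 4 dp.
  (3.5, 1.5, 195°): beam 1 = 1.0000 ≠ 1.9319 ✗
  (4.5, 6.5, 30°): beam 1 = 5.6940 ≠ 1.9319 ✗
  (2.5, 1.5, 60°): beam 1 = 0.5176 ≠ 1.9319 ✗
  …
  (2.5, 4.5, 30°): r_1=1.9319, r_2=3.6235, r_3=3.6235, r_4=1.5529 — all match ✓
No second candidate reproduces the full scan.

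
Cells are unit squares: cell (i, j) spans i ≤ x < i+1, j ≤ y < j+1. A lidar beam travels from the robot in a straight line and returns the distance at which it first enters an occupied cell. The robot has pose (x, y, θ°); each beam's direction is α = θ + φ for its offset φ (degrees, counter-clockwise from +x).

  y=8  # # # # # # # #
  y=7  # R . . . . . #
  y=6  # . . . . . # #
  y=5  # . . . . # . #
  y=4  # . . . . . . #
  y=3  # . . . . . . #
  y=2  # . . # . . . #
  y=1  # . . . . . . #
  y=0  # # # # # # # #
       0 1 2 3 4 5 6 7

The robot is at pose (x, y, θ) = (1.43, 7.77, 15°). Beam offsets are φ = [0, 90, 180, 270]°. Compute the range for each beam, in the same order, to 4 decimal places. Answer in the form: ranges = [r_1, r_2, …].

beam 1: φ=0°, α=15°
  d=(0.9659,0.2588)  start (1,7)  tX=0.5901 tY=0.8887  stride 1/|dx|=1.0353 1/|dy|=3.8637
    cross x-line → (2,7), t=0.5901
    cross y-line → (2,8), t=0.8887 (wall)
  → r_1 = 0.8887
beam 2: φ=90°, α=105°
  d=(-0.2588,0.9659)  start (1,7)  tX=1.6614 tY=0.2381  stride 1/|dx|=3.8637 1/|dy|=1.0353
    cross y-line → (1,8), t=0.2381 (wall)
  → r_2 = 0.2381
beam 3: φ=180°, α=195°
  d=(-0.9659,-0.2588)  start (1,7)  tX=0.4452 tY=2.9751  stride 1/|dx|=1.0353 1/|dy|=3.8637
    cross x-line → (0,7), t=0.4452 (wall)
  → r_3 = 0.4452
beam 4: φ=270°, α=285°
  d=(0.2588,-0.9659)  start (1,7)  tX=2.2023 tY=0.7972  stride 1/|dx|=3.8637 1/|dy|=1.0353
    cross y-line → (1,6), t=0.7972
    cross y-line → (1,5), t=1.8324
    cross x-line → (2,5), t=2.2023
    cross y-line → (2,4), t=2.8677
    cross y-line → (2,3), t=3.9030
    cross y-line → (2,2), t=4.9383
    cross y-line → (2,1), t=5.9735
    cross x-line → (3,1), t=6.0660
    cross y-line → (3,0), t=7.0088 (wall)
  → r_4 = 7.0088

ranges = [0.8887, 0.2381, 0.4452, 7.0088]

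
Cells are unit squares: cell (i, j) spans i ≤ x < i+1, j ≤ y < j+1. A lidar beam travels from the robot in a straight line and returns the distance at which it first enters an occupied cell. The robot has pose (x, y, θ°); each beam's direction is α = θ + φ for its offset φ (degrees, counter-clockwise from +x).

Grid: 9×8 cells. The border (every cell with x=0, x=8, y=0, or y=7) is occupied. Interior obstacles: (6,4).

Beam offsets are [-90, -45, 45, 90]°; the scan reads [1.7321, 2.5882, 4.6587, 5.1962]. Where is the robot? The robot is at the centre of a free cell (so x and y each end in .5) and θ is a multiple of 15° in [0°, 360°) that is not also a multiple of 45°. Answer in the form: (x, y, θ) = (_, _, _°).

(x, y, θ) = (3.5, 5.5, 210°)

The pose lattice has 41·16 = 656 candidates. Test each by forward raycasting.
  (1.5, 1.5, 75°): beam 1 = 1.9319 ≠ 1.7321 ✗
  (3.5, 2.5, 165°): beam 1 = 4.6587 ≠ 1.7321 ✗
  (4.5, 5.5, 300°): beam 1 = 4.0415 ≠ 1.7321 ✗
  (3.5, 3.5, 75°): beam 1 = 4.6587 ≠ 1.7321 ✗
  …
  (3.5, 5.5, 210°): r_1=1.7321, r_2=2.5882, r_3=4.6587, r_4=5.1962 — all match ✓
No second candidate reproduces the full scan.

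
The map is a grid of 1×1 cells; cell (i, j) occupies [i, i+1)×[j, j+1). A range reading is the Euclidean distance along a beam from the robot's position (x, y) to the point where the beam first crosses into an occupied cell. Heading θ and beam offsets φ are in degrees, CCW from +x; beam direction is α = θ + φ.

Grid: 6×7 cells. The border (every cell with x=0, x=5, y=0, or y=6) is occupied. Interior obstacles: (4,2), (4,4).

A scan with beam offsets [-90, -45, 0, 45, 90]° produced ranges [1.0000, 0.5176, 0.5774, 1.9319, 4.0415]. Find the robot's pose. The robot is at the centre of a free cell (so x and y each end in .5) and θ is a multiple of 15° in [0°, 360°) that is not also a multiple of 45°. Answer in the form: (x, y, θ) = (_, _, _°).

Enumerate (i+0.5, j+0.5, θ) over the 18 free cells and 16 admissible headings. For each, cast all 5 beams and compare to the given ranges.
  (1.5, 3.5, 60°): beam 1 = 2.8868 ≠ 1.0000 ✗
  (3.5, 4.5, 120°): beam 1 = 0.5774 ≠ 1.0000 ✗
  (1.5, 1.5, 300°): beam 1 = 0.5774 ≠ 1.0000 ✗
  …
  (1.5, 4.5, 210°): r_1=1.0000, r_2=0.5176, r_3=0.5774, r_4=1.9319, r_5=4.0415 — all match ✓
Only this pose fits every beam.

(x, y, θ) = (1.5, 4.5, 210°)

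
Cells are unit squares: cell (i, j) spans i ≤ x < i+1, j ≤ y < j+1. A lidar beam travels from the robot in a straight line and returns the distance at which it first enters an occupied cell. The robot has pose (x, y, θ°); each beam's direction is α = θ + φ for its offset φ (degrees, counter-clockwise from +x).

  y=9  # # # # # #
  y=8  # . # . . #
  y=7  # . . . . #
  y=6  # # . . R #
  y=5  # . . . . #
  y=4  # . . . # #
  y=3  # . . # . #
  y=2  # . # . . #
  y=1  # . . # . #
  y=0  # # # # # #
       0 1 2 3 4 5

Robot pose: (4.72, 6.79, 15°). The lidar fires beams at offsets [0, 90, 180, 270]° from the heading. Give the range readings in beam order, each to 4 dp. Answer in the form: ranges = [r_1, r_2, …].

beam 1: φ=0°, α=15°
  dir = (cos 15°, sin 15°) = (0.9659, 0.2588); from cell (4,6)
  next x-line at t=0.2899, next y-line at t=0.8114; Δt_x=1.0353, Δt_y=3.8637
    x: enter (5,6) at t=0.2899 ← occupied
  → r_1 = 0.2899
beam 2: φ=90°, α=105°
  dir = (cos 105°, sin 105°) = (-0.2588, 0.9659); from cell (4,6)
  next x-line at t=2.7819, next y-line at t=0.2174; Δt_x=3.8637, Δt_y=1.0353
    y: enter (4,7) at t=0.2174
    y: enter (4,8) at t=1.2527
    y: enter (4,9) at t=2.2880 ← occupied
  → r_2 = 2.2880
beam 3: φ=180°, α=195°
  dir = (cos 195°, sin 195°) = (-0.9659, -0.2588); from cell (4,6)
  next x-line at t=0.7454, next y-line at t=3.0523; Δt_x=1.0353, Δt_y=3.8637
    x: enter (3,6) at t=0.7454
    x: enter (2,6) at t=1.7807
    x: enter (1,6) at t=2.8160 ← occupied
  → r_3 = 2.8160
beam 4: φ=270°, α=285°
  dir = (cos 285°, sin 285°) = (0.2588, -0.9659); from cell (4,6)
  next x-line at t=1.0818, next y-line at t=0.8179; Δt_x=3.8637, Δt_y=1.0353
    y: enter (4,5) at t=0.8179
    x: enter (5,5) at t=1.0818 ← occupied
  → r_4 = 1.0818

ranges = [0.2899, 2.2880, 2.8160, 1.0818]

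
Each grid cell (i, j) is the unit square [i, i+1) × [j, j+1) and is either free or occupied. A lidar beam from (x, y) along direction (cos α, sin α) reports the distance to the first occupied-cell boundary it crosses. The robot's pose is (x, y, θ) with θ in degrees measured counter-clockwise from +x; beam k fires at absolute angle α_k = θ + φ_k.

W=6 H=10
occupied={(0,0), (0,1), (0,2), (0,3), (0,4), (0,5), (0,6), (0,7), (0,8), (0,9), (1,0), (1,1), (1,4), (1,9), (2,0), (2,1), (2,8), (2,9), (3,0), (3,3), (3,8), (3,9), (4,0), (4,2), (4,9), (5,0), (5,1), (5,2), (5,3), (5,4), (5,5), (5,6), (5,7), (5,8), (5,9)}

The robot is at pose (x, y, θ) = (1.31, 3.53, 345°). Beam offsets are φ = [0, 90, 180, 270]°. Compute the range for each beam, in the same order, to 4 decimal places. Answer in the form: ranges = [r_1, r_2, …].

ranges = [1.7496, 0.4866, 0.3209, 1.1977]

beam 1: φ=0°, α=345°
  d=(0.9659,-0.2588)  start (1,3)  tX=0.7143 tY=2.0478  stride 1/|dx|=1.0353 1/|dy|=3.8637
    cross x-line → (2,3), t=0.7143
    cross x-line → (3,3), t=1.7496 (wall)
  → r_1 = 1.7496
beam 2: φ=90°, α=75°
  d=(0.2588,0.9659)  start (1,3)  tX=2.6660 tY=0.4866  stride 1/|dx|=3.8637 1/|dy|=1.0353
    cross y-line → (1,4), t=0.4866 (wall)
  → r_2 = 0.4866
beam 3: φ=180°, α=165°
  d=(-0.9659,0.2588)  start (1,3)  tX=0.3209 tY=1.8159  stride 1/|dx|=1.0353 1/|dy|=3.8637
    cross x-line → (0,3), t=0.3209 (wall)
  → r_3 = 0.3209
beam 4: φ=270°, α=255°
  d=(-0.2588,-0.9659)  start (1,3)  tX=1.1977 tY=0.5487  stride 1/|dx|=3.8637 1/|dy|=1.0353
    cross y-line → (1,2), t=0.5487
    cross x-line → (0,2), t=1.1977 (wall)
  → r_4 = 1.1977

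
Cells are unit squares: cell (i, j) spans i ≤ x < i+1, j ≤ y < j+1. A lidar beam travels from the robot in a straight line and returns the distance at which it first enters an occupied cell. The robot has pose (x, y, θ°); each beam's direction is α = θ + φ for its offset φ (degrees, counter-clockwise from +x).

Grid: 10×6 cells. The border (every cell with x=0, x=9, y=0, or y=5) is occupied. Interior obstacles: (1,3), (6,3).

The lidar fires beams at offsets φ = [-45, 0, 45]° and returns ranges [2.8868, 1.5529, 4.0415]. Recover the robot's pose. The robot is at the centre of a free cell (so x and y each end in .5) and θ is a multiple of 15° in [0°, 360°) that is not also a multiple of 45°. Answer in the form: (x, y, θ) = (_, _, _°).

Enumerate (i+0.5, j+0.5, θ) over the 30 free cells and 16 admissible headings. For each, cast all 3 beams and compare to the given ranges.
  (4.5, 4.5, 60°): beam 1 = 1.9319 ≠ 2.8868 ✗
  (5.5, 2.5, 195°): beam 1 = 5.0000 ≠ 2.8868 ✗
  (3.5, 4.5, 60°): beam 1 = 1.9319 ≠ 2.8868 ✗
  (8.5, 2.5, 300°): beam 1 = 1.5529 ≠ 2.8868 ✗
  …
  (6.5, 1.5, 75°): r_1=2.8868, r_2=1.5529, r_3=4.0415 — all match ✓
Only this pose fits every beam.

(x, y, θ) = (6.5, 1.5, 75°)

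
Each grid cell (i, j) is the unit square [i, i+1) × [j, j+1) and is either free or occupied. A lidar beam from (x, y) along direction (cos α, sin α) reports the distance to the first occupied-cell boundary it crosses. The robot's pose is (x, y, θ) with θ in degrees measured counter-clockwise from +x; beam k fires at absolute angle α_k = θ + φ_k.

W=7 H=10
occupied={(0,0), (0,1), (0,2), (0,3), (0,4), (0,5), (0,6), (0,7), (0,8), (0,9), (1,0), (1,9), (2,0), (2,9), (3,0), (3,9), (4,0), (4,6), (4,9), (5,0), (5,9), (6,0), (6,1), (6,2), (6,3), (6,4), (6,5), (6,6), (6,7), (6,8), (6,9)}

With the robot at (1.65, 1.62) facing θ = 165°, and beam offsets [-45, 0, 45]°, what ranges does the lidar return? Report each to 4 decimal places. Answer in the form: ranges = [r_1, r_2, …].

ranges = [1.3000, 0.6729, 0.7506]

beam 1: φ=-45°, α=120°
  direction (-0.5000, 0.8660); cell (1,1); t to first gridline: x 1.3000, y 0.4388 (then +2.0000 / +1.1547)
    (1,2) via y @ 0.4388
    (0,2) via x @ 1.3000  # hit
  → r_1 = 1.3000
beam 2: φ=0°, α=165°
  direction (-0.9659, 0.2588); cell (1,1); t to first gridline: x 0.6729, y 1.4682 (then +1.0353 / +3.8637)
    (0,1) via x @ 0.6729  # hit
  → r_2 = 0.6729
beam 3: φ=45°, α=210°
  direction (-0.8660, -0.5000); cell (1,1); t to first gridline: x 0.7506, y 1.2400 (then +1.1547 / +2.0000)
    (0,1) via x @ 0.7506  # hit
  → r_3 = 0.7506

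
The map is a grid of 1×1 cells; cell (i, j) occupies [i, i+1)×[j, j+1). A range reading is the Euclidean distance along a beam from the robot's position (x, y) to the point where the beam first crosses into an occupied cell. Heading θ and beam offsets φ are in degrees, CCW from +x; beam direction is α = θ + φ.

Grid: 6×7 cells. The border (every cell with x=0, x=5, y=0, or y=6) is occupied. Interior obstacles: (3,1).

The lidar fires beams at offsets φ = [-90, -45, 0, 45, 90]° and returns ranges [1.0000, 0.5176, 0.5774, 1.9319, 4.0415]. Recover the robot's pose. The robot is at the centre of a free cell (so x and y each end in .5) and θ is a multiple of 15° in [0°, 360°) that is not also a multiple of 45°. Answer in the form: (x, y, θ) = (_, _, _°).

Candidates: 19 free-cell centres × 16 headings = 304 poses. Raycast each; keep the one whose scan matches to 4 dp.
  (3.5, 4.5, 195°): beam 1 = 1.5529 ≠ 1.0000 ✗
  (2.5, 2.5, 75°): beam 1 = 2.5882 ≠ 1.0000 ✗
  (1.5, 3.5, 15°): beam 1 = 2.5882 ≠ 1.0000 ✗
  (2.5, 2.5, 15°): beam 1 = 1.5529 ≠ 1.0000 ✗
  …
  (4.5, 2.5, 30°): r_1=1.0000, r_2=0.5176, r_3=0.5774, r_4=1.9319, r_5=4.0415 — all match ✓
No second candidate reproduces the full scan.

(x, y, θ) = (4.5, 2.5, 30°)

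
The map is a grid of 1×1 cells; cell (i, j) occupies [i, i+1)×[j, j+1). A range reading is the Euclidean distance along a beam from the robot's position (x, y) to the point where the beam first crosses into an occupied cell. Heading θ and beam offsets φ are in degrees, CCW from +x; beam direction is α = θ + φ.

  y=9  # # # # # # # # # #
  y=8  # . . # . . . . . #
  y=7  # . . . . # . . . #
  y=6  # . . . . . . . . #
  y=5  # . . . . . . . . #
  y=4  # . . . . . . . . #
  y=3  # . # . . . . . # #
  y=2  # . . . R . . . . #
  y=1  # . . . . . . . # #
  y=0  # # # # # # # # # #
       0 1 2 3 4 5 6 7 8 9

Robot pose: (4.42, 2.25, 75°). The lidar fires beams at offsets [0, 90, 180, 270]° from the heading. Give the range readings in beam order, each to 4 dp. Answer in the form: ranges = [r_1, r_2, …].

ranges = [4.9176, 3.5406, 1.2941, 3.7063]

beam 1: φ=0°, α=75°
  direction (0.2588, 0.9659); cell (4,2); t to first gridline: x 2.2409, y 0.7765 (then +3.8637 / +1.0353)
    (4,3) via y @ 0.7765
    (4,4) via y @ 1.8117
    (5,4) via x @ 2.2409
    (5,5) via y @ 2.8470
    (5,6) via y @ 3.8823
    (5,7) via y @ 4.9176  # hit
  → r_1 = 4.9176
beam 2: φ=90°, α=165°
  direction (-0.9659, 0.2588); cell (4,2); t to first gridline: x 0.4348, y 2.8978 (then +1.0353 / +3.8637)
    (3,2) via x @ 0.4348
    (2,2) via x @ 1.4701
    (1,2) via x @ 2.5054
    (1,3) via y @ 2.8978
    (0,3) via x @ 3.5406  # hit
  → r_2 = 3.5406
beam 3: φ=180°, α=255°
  direction (-0.2588, -0.9659); cell (4,2); t to first gridline: x 1.6228, y 0.2588 (then +3.8637 / +1.0353)
    (4,1) via y @ 0.2588
    (4,0) via y @ 1.2941  # hit
  → r_3 = 1.2941
beam 4: φ=270°, α=345°
  direction (0.9659, -0.2588); cell (4,2); t to first gridline: x 0.6005, y 0.9659 (then +1.0353 / +3.8637)
    (5,2) via x @ 0.6005
    (5,1) via y @ 0.9659
    (6,1) via x @ 1.6357
    (7,1) via x @ 2.6710
    (8,1) via x @ 3.7063  # hit
  → r_4 = 3.7063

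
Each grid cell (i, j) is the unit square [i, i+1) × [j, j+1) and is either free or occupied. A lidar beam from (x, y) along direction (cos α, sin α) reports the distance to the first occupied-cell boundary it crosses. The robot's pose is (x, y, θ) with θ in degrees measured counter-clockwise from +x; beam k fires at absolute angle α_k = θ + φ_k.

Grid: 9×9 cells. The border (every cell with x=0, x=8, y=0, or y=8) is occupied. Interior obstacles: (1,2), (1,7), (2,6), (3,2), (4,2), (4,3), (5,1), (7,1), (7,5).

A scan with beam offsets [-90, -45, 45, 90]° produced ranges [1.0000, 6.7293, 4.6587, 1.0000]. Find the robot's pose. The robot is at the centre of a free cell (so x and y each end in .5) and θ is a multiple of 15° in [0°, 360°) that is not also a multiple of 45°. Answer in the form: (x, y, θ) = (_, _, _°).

The pose lattice has 40·16 = 640 candidates. Test each by forward raycasting.
  (7.5, 6.5, 120°): beam 1 = 0.5774 ≠ 1.0000 ✗
  (7.5, 2.5, 330°): beam 1 = 0.5774 ≠ 1.0000 ✗
  (6.5, 1.5, 345°): beam 1 = 0.5176 ≠ 1.0000 ✗
  (2.5, 5.5, 75°): beam 1 = 5.6940 ≠ 1.0000 ✗
  (3.5, 1.5, 195°): beam 1 = 0.5176 ≠ 1.0000 ✗
  …
  (3.5, 7.5, 300°): r_1=1.0000, r_2=6.7293, r_3=4.6587, r_4=1.0000 — all match ✓
Only this pose fits every beam.

(x, y, θ) = (3.5, 7.5, 300°)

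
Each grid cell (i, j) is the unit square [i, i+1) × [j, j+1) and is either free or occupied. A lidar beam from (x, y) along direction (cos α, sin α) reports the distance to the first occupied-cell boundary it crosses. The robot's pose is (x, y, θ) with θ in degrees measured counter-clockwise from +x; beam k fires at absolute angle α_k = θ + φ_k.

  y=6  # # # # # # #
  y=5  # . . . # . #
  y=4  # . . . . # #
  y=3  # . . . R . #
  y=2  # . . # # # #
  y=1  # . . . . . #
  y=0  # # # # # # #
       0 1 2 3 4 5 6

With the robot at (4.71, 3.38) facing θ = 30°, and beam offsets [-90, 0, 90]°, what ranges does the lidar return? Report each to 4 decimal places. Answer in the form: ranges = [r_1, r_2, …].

beam 1: φ=-90°, α=300°
  dir = (cos 300°, sin 300°) = (0.5000, -0.8660); from cell (4,3)
  next x-line at t=0.5800, next y-line at t=0.4388; Δt_x=2.0000, Δt_y=1.1547
    y: enter (4,2) at t=0.4388 ← occupied
  → r_1 = 0.4388
beam 2: φ=0°, α=30°
  dir = (cos 30°, sin 30°) = (0.8660, 0.5000); from cell (4,3)
  next x-line at t=0.3349, next y-line at t=1.2400; Δt_x=1.1547, Δt_y=2.0000
    x: enter (5,3) at t=0.3349
    y: enter (5,4) at t=1.2400 ← occupied
  → r_2 = 1.2400
beam 3: φ=90°, α=120°
  dir = (cos 120°, sin 120°) = (-0.5000, 0.8660); from cell (4,3)
  next x-line at t=1.4200, next y-line at t=0.7159; Δt_x=2.0000, Δt_y=1.1547
    y: enter (4,4) at t=0.7159
    x: enter (3,4) at t=1.4200
    y: enter (3,5) at t=1.8706
    y: enter (3,6) at t=3.0253 ← occupied
  → r_3 = 3.0253

ranges = [0.4388, 1.2400, 3.0253]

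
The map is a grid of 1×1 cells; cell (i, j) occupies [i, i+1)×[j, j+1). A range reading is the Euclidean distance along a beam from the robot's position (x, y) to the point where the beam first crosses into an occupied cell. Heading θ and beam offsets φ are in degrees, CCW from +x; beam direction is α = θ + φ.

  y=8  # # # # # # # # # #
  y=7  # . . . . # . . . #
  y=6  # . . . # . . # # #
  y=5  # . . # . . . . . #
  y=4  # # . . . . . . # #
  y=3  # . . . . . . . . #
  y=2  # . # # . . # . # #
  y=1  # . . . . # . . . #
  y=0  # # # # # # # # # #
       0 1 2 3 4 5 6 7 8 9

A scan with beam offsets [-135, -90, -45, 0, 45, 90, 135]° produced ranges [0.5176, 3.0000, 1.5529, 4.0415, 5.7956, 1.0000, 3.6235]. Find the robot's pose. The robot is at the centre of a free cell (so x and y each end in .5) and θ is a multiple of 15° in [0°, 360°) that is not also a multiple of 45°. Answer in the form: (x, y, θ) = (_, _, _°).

Candidates: 44 free-cell centres × 16 headings = 704 poses. Raycast each; keep the one whose scan matches to 4 dp.
  (6.5, 4.5, 330°): beam 1 = 5.6940 ≠ 0.5176 ✗
  (6.5, 6.5, 165°): beam 1 = 0.5774 ≠ 0.5176 ✗
  (1.5, 2.5, 165°): beam 1 = 0.5774 ≠ 0.5176 ✗
  (8.5, 3.5, 105°): beam 1 = 0.5774 ≠ 0.5176 ✗
  …
  (2.5, 4.5, 330°): r_1=0.5176, r_2=3.0000, r_3=1.5529, r_4=4.0415, r_5=5.7956, r_6=1.0000, r_7=3.6235 — all match ✓
No second candidate reproduces the full scan.

(x, y, θ) = (2.5, 4.5, 330°)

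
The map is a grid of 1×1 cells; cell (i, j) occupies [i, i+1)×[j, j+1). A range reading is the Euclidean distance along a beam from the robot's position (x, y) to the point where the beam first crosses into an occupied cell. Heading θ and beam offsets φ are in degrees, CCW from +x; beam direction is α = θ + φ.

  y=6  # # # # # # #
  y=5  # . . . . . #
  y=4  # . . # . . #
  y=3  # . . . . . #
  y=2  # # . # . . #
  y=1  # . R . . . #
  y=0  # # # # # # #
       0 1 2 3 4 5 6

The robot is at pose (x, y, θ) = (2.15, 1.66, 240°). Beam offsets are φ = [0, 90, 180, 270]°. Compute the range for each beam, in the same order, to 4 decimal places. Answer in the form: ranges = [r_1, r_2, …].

ranges = [0.7621, 1.3200, 2.7020, 0.6800]

beam 1: φ=0°, α=240°
  d=(-0.5000,-0.8660)  start (2,1)  tX=0.3000 tY=0.7621  stride 1/|dx|=2.0000 1/|dy|=1.1547
    cross x-line → (1,1), t=0.3000
    cross y-line → (1,0), t=0.7621 (wall)
  → r_1 = 0.7621
beam 2: φ=90°, α=330°
  d=(0.8660,-0.5000)  start (2,1)  tX=0.9815 tY=1.3200  stride 1/|dx|=1.1547 1/|dy|=2.0000
    cross x-line → (3,1), t=0.9815
    cross y-line → (3,0), t=1.3200 (wall)
  → r_2 = 1.3200
beam 3: φ=180°, α=60°
  d=(0.5000,0.8660)  start (2,1)  tX=1.7000 tY=0.3926  stride 1/|dx|=2.0000 1/|dy|=1.1547
    cross y-line → (2,2), t=0.3926
    cross y-line → (2,3), t=1.5473
    cross x-line → (3,3), t=1.7000
    cross y-line → (3,4), t=2.7020 (wall)
  → r_3 = 2.7020
beam 4: φ=270°, α=150°
  d=(-0.8660,0.5000)  start (2,1)  tX=0.1732 tY=0.6800  stride 1/|dx|=1.1547 1/|dy|=2.0000
    cross x-line → (1,1), t=0.1732
    cross y-line → (1,2), t=0.6800 (wall)
  → r_4 = 0.6800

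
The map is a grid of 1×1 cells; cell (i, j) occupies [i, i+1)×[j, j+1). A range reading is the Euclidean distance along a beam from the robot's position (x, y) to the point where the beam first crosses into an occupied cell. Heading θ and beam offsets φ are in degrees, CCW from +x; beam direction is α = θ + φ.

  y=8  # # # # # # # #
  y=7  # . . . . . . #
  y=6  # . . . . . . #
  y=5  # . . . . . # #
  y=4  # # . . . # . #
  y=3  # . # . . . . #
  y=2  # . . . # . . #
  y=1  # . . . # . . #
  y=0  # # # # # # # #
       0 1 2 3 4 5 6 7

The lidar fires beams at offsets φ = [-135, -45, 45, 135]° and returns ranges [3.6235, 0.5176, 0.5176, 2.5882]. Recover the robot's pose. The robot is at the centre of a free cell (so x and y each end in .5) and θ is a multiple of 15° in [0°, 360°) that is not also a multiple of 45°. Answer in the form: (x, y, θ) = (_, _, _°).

(x, y, θ) = (5.5, 5.5, 330°)

The pose lattice has 36·16 = 576 candidates. Test each by forward raycasting.
  (2.5, 1.5, 345°): beam 1 = 1.0000 ≠ 3.6235 ✗
  (3.5, 2.5, 195°): beam 1 = 6.3509 ≠ 3.6235 ✗
  (6.5, 6.5, 285°): beam 1 = 3.0000 ≠ 3.6235 ✗
  (2.5, 1.5, 120°): beam 1 = 1.5529 ≠ 3.6235 ✗
  (1.5, 7.5, 15°): beam 1 = 1.0000 ≠ 3.6235 ✗
  …
  (5.5, 5.5, 330°): r_1=3.6235, r_2=0.5176, r_3=0.5176, r_4=2.5882 — all match ✓
Unique over the lattice → pose = (5.5, 5.5, 330°).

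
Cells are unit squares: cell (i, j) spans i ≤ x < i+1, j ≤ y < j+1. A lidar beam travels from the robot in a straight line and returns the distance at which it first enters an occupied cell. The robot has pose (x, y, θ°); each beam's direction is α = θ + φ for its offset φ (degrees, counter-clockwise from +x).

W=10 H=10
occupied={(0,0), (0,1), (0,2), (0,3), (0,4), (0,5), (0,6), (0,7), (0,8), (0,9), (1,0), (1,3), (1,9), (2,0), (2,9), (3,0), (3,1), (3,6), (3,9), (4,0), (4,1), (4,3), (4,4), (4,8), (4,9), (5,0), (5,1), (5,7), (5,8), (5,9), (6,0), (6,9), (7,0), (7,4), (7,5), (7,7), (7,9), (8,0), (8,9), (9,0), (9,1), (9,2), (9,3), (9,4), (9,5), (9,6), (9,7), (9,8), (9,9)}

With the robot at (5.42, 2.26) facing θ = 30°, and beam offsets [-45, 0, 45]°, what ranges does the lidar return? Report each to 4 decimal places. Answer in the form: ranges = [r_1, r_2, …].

ranges = [3.7063, 4.1338, 6.9778]

beam 1: φ=-45°, α=345°
  d=(0.9659,-0.2588)  start (5,2)  tX=0.6005 tY=1.0046  stride 1/|dx|=1.0353 1/|dy|=3.8637
    cross x-line → (6,2), t=0.6005
    cross y-line → (6,1), t=1.0046
    cross x-line → (7,1), t=1.6357
    cross x-line → (8,1), t=2.6710
    cross x-line → (9,1), t=3.7063 (wall)
  → r_1 = 3.7063
beam 2: φ=0°, α=30°
  d=(0.8660,0.5000)  start (5,2)  tX=0.6697 tY=1.4800  stride 1/|dx|=1.1547 1/|dy|=2.0000
    cross x-line → (6,2), t=0.6697
    cross y-line → (6,3), t=1.4800
    cross x-line → (7,3), t=1.8244
    cross x-line → (8,3), t=2.9791
    cross y-line → (8,4), t=3.4800
    cross x-line → (9,4), t=4.1338 (wall)
  → r_2 = 4.1338
beam 3: φ=45°, α=75°
  d=(0.2588,0.9659)  start (5,2)  tX=2.2409 tY=0.7661  stride 1/|dx|=3.8637 1/|dy|=1.0353
    cross y-line → (5,3), t=0.7661
    cross y-line → (5,4), t=1.8014
    cross x-line → (6,4), t=2.2409
    cross y-line → (6,5), t=2.8367
    cross y-line → (6,6), t=3.8719
    cross y-line → (6,7), t=4.9072
    cross y-line → (6,8), t=5.9425
    cross x-line → (7,8), t=6.1047
    cross y-line → (7,9), t=6.9778 (wall)
  → r_3 = 6.9778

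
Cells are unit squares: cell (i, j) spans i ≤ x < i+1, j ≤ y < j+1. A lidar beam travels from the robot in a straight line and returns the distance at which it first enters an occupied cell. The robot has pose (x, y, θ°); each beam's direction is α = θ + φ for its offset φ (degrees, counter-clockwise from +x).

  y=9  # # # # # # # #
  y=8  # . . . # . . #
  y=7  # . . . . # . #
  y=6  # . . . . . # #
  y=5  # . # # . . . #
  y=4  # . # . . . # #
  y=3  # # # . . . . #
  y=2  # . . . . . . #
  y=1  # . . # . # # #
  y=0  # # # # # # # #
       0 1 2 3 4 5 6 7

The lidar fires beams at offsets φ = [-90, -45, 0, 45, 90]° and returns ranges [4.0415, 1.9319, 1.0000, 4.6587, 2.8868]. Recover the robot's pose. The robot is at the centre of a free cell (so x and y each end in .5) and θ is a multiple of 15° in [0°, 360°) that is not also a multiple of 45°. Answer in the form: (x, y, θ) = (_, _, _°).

(x, y, θ) = (4.5, 6.5, 240°)

Candidates: 36 free-cell centres × 16 headings = 576 poses. Raycast each; keep the one whose scan matches to 4 dp.
  (5.5, 4.5, 75°): beam 1 = 0.5176 ≠ 4.0415 ✗
  (5.5, 2.5, 330°): beam 1 = 0.5774 ≠ 4.0415 ✗
  (1.5, 6.5, 240°): beam 1 = 0.5774 ≠ 4.0415 ✗
  (2.5, 6.5, 255°): beam 1 = 1.5529 ≠ 4.0415 ✗
  …
  (4.5, 6.5, 240°): r_1=4.0415, r_2=1.9319, r_3=1.0000, r_4=4.6587, r_5=2.8868 — all match ✓
Unique over the lattice → pose = (4.5, 6.5, 240°).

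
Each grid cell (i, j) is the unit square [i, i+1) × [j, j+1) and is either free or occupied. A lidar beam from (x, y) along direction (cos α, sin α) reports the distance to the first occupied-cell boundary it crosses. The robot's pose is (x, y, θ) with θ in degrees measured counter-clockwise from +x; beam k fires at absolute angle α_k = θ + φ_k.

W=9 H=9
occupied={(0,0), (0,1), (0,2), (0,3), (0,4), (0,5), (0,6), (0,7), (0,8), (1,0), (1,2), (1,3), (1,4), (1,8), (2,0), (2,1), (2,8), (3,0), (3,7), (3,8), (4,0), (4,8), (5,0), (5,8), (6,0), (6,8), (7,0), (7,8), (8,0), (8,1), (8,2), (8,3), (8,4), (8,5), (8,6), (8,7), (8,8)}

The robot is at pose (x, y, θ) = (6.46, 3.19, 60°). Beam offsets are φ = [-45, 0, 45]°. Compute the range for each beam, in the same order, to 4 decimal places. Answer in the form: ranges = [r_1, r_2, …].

ranges = [1.5943, 3.0800, 4.9797]

beam 1: φ=-45°, α=15°
  direction (0.9659, 0.2588); cell (6,3); t to first gridline: x 0.5590, y 3.1296 (then +1.0353 / +3.8637)
    (7,3) via x @ 0.5590
    (8,3) via x @ 1.5943  # hit
  → r_1 = 1.5943
beam 2: φ=0°, α=60°
  direction (0.5000, 0.8660); cell (6,3); t to first gridline: x 1.0800, y 0.9353 (then +2.0000 / +1.1547)
    (6,4) via y @ 0.9353
    (7,4) via x @ 1.0800
    (7,5) via y @ 2.0900
    (8,5) via x @ 3.0800  # hit
  → r_2 = 3.0800
beam 3: φ=45°, α=105°
  direction (-0.2588, 0.9659); cell (6,3); t to first gridline: x 1.7773, y 0.8386 (then +3.8637 / +1.0353)
    (6,4) via y @ 0.8386
    (5,4) via x @ 1.7773
    (5,5) via y @ 1.8738
    (5,6) via y @ 2.9091
    (5,7) via y @ 3.9444
    (5,8) via y @ 4.9797  # hit
  → r_3 = 4.9797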